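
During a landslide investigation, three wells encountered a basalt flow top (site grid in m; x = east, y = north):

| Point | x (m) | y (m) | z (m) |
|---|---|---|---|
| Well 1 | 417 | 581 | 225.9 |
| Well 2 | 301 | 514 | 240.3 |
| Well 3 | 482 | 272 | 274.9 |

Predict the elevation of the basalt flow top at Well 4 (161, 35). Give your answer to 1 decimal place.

323.2 m

Two edge vectors: Well 1→Well 2 = (-116, -67, 14.4), Well 1→Well 3 = (65, -309, 49).
Normal n = (Well 1→Well 2) × (Well 1→Well 3) = (1166.6, 6620, 40199).
So ∂z/∂x = −n_x/n_z = −0.02902 and ∂z/∂y = −n_y/n_z = −0.16468.
Intercept c from Well 1: 225.9 + 12.10 + 95.68 = 333.68.
At (161, 35): z = −4.7 − 5.8 + 333.68 = 323.2 m.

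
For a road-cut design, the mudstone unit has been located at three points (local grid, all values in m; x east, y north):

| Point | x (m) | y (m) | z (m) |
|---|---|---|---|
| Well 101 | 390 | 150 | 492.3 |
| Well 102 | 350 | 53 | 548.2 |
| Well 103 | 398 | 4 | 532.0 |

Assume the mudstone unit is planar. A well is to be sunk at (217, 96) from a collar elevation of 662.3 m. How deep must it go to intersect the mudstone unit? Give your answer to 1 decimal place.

40.7 m

Let the plane be z = a·x + b·y + c.
Well 102−Well 101: −40a − 97b = 55.9;  Well 103−Well 101: 8a − 146b = 39.7.
Solving gives a = −0.65153, b = −0.30762.
Then c = 492.3 − a·390 − b·150 = 792.54.
At (217, 96): z_contact = −141.38 − 29.53 + 792.54 = 621.63 m.
Depth below ground = 662.3 − 621.63 = 40.7 m.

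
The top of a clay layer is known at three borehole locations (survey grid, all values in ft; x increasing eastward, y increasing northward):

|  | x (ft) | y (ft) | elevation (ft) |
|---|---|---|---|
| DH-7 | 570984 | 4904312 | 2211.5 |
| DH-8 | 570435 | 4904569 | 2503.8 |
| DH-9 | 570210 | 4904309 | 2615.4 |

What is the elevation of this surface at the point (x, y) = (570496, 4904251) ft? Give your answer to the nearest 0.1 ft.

Let the plane be z = a·x + b·y + c.
DH-8−DH-7: −549a + 257b = 292.3;  DH-9−DH-7: −774a − 3b = 403.9.
Solving gives a = −0.521921572, b = 0.022432129.
Then c = 2211.5 − a·570984 − b·4904312 = 190206.21.
At (570496, 4904251): z = −297754.2 + 110012.8 + 190206.21 = 2464.8 ft.

2464.8 ft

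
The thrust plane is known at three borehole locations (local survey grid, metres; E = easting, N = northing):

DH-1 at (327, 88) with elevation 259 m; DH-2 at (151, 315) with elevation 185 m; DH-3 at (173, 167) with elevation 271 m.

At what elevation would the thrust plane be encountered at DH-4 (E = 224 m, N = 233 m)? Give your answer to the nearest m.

Two edge vectors: DH-1→DH-2 = (-176, 227, -74), DH-1→DH-3 = (-154, 79, 12).
Normal n = (DH-1→DH-2) × (DH-1→DH-3) = (8570, 13508, 21054).
So ∂z/∂E = −n_x/n_z = −0.40705 and ∂z/∂N = −n_y/n_z = −0.64159.
Intercept c from DH-1: 259 + 133.10 + 56.46 = 448.56.
At (224, 233): z = −91.2 − 149.5 + 448.56 = 207.9 m.

208 m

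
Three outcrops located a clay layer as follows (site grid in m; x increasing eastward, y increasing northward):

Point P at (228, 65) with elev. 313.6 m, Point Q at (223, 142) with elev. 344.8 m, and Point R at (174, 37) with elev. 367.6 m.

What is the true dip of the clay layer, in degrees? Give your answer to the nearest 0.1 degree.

Two edge vectors: Point P→Point Q = (-5, 77, 31.2), Point P→Point R = (-54, -28, 54).
Normal n = (Point P→Point Q) × (Point P→Point R) = (5031.6, -1414.8, 4298).
So ∂z/∂x = −n_x/n_z = −1.17068 and ∂z/∂y = −n_y/n_z = 0.32918.
Gradient magnitude |∇z| = √(a² + b²) = √(1.37050 + 0.10836) = 1.21608.
True dip = arctan(1.21608) = 50.6°, dipping toward ESE (azimuth ≈ 106°).

50.6°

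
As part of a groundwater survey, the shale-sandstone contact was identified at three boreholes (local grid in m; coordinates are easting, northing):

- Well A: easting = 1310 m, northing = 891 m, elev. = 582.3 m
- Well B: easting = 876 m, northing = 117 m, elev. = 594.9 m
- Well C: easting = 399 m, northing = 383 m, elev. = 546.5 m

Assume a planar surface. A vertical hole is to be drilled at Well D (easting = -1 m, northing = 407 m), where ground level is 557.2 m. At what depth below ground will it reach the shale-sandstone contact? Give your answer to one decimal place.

40.2 m

Let the plane be z = a·easting + b·northing + c.
Well B−Well A: −434a − 774b = 12.6;  Well C−Well A: −911a − 508b = −35.8.
Solving gives a = 0.070382, b = −0.055744.
Then c = 582.3 − a·1310 − b·891 = 539.77.
At (-1, 407): z_contact = −0.07 − 22.69 + 539.77 = 517.01 m.
Depth below ground = 557.2 − 517.01 = 40.2 m.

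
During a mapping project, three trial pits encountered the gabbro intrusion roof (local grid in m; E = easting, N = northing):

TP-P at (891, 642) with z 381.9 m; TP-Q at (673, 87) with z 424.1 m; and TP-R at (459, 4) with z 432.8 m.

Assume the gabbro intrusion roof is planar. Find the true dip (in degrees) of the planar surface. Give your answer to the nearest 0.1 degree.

Two edge vectors: TP-P→TP-Q = (-218, -555, 42.2), TP-P→TP-R = (-432, -638, 50.9).
Normal n = (TP-P→TP-Q) × (TP-P→TP-R) = (-1325.9, -7134.2, -100676).
So ∂z/∂E = −n_x/n_z = −0.01317 and ∂z/∂N = −n_y/n_z = −0.07086.
Gradient magnitude |∇z| = √(a² + b²) = √(0.00017 + 0.00502) = 0.07208.
True dip = arctan(0.07208) = 4.1°, dipping toward N (azimuth ≈ 011°).

4.1°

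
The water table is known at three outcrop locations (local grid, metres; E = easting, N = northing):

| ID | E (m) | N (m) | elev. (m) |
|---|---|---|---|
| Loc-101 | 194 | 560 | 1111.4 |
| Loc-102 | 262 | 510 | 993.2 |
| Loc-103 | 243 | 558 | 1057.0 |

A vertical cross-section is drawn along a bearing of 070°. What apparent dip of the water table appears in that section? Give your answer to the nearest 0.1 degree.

35.0°

Two edge vectors: Loc-101→Loc-102 = (68, -50, -118.2), Loc-101→Loc-103 = (49, -2, -54.4).
Normal n = (Loc-101→Loc-102) × (Loc-101→Loc-103) = (2483.6, -2092.6, 2314).
So ∂z/∂E = −n_x/n_z = −1.07329 and ∂z/∂N = −n_y/n_z = 0.90432.
Unit vector along 070° is (sin 70°, cos 70°) = (0.9397, 0.3420).
Slope in that direction = a·(0.9397) + b·(0.3420) = −0.69927.
Apparent dip = arctan|0.69927| = 35.0° (true dip is 54.5°, so apparent ≤ true as expected).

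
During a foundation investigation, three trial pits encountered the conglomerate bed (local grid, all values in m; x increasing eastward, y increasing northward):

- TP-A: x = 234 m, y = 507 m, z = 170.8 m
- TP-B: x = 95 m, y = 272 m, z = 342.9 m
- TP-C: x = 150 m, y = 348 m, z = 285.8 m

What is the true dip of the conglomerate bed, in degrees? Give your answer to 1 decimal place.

33.6°

Two edge vectors: TP-A→TP-B = (-139, -235, 172.1), TP-A→TP-C = (-84, -159, 115).
Normal n = (TP-A→TP-B) × (TP-A→TP-C) = (338.9, 1528.6, 2361).
So ∂z/∂x = −n_x/n_z = −0.14354 and ∂z/∂y = −n_y/n_z = −0.64744.
Gradient magnitude |∇z| = √(a² + b²) = √(0.02060 + 0.41918) = 0.66316.
True dip = arctan(0.66316) = 33.6°, dipping toward NNE (azimuth ≈ 013°).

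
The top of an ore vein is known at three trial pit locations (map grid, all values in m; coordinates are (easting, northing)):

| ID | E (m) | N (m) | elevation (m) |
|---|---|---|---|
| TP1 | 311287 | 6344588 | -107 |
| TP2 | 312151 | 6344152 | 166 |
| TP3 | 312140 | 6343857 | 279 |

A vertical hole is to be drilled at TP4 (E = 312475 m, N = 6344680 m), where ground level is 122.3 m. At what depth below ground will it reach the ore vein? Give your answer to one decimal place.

121.9 m

Let the plane be z = a·E + b·N + c.
TP2−TP1: 864a − 436b = 273;  TP3−TP1: 853a − 731b = 386.
Solving gives a = 0.120407739, b = −0.387540628.
Then c = -107 − a·311287 − b·6344588 = 2421197.25.
At (312475, 6344680): z_contact = 37624.41 − 2458821.27 + 2421197.25 = 0.39 m.
Depth below ground = 122.3 − 0.39 = 121.9 m.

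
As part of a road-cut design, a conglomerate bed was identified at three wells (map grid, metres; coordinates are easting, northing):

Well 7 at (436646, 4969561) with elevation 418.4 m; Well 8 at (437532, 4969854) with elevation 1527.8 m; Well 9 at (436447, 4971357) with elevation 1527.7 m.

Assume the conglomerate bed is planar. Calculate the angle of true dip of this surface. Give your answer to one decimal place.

Two edge vectors: Well 7→Well 8 = (886, 293, 1109.4), Well 7→Well 9 = (-199, 1796, 1109.3).
Normal n = (Well 7→Well 8) × (Well 7→Well 9) = (-1667457.5, -1203610.4, 1649563).
So ∂z/∂easting = −n_x/n_z = 1.01085 and ∂z/∂northing = −n_y/n_z = 0.72965.
Gradient magnitude |∇z| = √(a² + b²) = √(1.02181 + 0.53240) = 1.24668.
True dip = arctan(1.24668) = 51.3°, dipping toward SW (azimuth ≈ 234°).

51.3°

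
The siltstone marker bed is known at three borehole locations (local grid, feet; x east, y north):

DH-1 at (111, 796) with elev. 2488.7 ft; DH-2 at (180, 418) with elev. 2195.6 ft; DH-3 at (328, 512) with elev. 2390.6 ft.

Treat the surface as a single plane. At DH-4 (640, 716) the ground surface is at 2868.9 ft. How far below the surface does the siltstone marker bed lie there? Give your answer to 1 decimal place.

Let the plane be z = a·x + b·y + c.
DH-2−DH-1: 69a − 378b = −293.1;  DH-3−DH-1: 217a − 284b = −98.1.
Solving gives a = 0.73937, b = 0.91036.
Then c = 2488.7 − a·111 − b·796 = 1681.98.
At (640, 716): z_contact = 473.19 + 651.82 + 1681.98 = 2807.00 ft.
Depth below ground = 2868.9 − 2807.00 = 61.9 ft.

61.9 ft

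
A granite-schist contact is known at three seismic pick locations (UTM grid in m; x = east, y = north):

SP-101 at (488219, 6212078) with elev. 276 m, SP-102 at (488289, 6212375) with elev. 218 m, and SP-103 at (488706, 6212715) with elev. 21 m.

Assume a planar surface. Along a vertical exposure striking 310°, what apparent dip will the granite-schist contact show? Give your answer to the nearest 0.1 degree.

Two edge vectors: SP-101→SP-102 = (70, 297, -58), SP-101→SP-103 = (487, 637, -255).
Normal n = (SP-101→SP-102) × (SP-101→SP-103) = (-38789, -10396, -100049).
So ∂z/∂x = −n_x/n_z = −0.38770 and ∂z/∂y = −n_y/n_z = −0.10391.
Unit vector along 310° is (sin 310°, cos 310°) = (-0.7660, 0.6428).
Slope in that direction = a·(-0.7660) + b·(0.6428) = 0.23020.
Apparent dip = arctan|0.23020| = 13.0° (true dip is 21.9°, so apparent ≤ true as expected).

13.0°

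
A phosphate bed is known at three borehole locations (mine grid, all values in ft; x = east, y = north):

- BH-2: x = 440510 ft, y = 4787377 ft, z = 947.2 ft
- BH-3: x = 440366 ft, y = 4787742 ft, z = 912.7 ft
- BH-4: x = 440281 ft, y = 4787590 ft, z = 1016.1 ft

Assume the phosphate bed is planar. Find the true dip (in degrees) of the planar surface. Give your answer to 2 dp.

Two edge vectors: BH-2→BH-3 = (-144, 365, -34.5), BH-2→BH-4 = (-229, 213, 68.9).
Normal n = (BH-2→BH-3) × (BH-2→BH-4) = (32497, 17822.1, 52913).
So ∂z/∂x = −n_x/n_z = −0.61416 and ∂z/∂y = −n_y/n_z = −0.33682.
Gradient magnitude |∇z| = √(a² + b²) = √(0.37719 + 0.11345) = 0.70046.
True dip = arctan(0.70046) = 35.01°, dipping toward ENE (azimuth ≈ 061°).

35.01°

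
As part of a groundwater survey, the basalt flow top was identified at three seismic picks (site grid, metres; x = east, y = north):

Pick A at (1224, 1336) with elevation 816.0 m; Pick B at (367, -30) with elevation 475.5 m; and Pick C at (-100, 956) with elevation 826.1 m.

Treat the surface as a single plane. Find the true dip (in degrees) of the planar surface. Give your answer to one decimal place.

18.0°

Let the plane be z = a·x + b·y + c.
Pick B−Pick A: −857a − 1366b = −340.5;  Pick C−Pick A: −1324a − 380b = 10.1.
Solving gives a = −0.09656, b = 0.30985.
Gradient magnitude |∇z| = √(a² + b²) = √(0.00932 + 0.09600) = 0.32454.
True dip = arctan(0.32454) = 18.0°, dipping toward SSE (azimuth ≈ 163°).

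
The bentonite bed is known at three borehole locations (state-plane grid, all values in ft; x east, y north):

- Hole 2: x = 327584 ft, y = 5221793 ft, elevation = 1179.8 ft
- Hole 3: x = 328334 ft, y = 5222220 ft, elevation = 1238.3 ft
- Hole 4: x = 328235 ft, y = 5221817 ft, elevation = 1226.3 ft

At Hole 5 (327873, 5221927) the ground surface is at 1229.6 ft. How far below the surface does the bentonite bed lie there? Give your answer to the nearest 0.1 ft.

27.6 ft

Let the plane be z = a·x + b·y + c.
Hole 3−Hole 2: 750a + 427b = 58.5;  Hole 4−Hole 2: 651a + 24b = 46.5.
Solving gives a = 0.070973586, b = 0.012341476.
Then c = 1179.8 − a·327584 − b·5221793 = −86514.65.
At (327873, 5221927): z_contact = 23270.32 + 64446.29 − 86514.65 = 1201.97 ft.
Depth below ground = 1229.6 − 1201.97 = 27.6 ft.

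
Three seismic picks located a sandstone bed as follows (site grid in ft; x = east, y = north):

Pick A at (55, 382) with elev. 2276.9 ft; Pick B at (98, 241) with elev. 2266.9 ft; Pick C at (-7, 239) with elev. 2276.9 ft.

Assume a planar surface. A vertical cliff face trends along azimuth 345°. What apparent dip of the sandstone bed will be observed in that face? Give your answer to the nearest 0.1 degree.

Two edge vectors: Pick A→Pick B = (43, -141, -10), Pick A→Pick C = (-62, -143, 0).
Normal n = (Pick A→Pick B) × (Pick A→Pick C) = (-1430, 620, -14891).
So ∂z/∂x = −n_x/n_z = −0.09603 and ∂z/∂y = −n_y/n_z = 0.04164.
Unit vector along 345° is (sin 345°, cos 345°) = (-0.2588, 0.9659).
Slope in that direction = a·(-0.2588) + b·(0.9659) = 0.06507.
Apparent dip = arctan|0.06507| = 3.7° (true dip is 6.0°, so apparent ≤ true as expected).

3.7°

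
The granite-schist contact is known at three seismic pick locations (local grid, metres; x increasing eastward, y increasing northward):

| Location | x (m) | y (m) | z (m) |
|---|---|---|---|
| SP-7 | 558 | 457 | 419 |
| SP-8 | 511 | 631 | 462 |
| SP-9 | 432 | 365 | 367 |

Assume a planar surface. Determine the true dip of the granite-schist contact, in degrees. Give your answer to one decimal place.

Two edge vectors: SP-7→SP-8 = (-47, 174, 43), SP-7→SP-9 = (-126, -92, -52).
Normal n = (SP-7→SP-8) × (SP-7→SP-9) = (-5092, -7862, 26248).
So ∂z/∂x = −n_x/n_z = 0.19400 and ∂z/∂y = −n_y/n_z = 0.29953.
Gradient magnitude |∇z| = √(a² + b²) = √(0.03763 + 0.08972) = 0.35686.
True dip = arctan(0.35686) = 19.6°, dipping toward SSW (azimuth ≈ 213°).

19.6°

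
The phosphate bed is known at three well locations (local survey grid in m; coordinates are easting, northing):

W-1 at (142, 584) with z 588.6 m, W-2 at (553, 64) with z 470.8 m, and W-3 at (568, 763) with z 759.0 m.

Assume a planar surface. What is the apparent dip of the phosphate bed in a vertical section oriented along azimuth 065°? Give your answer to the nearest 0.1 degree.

20.8°

Two edge vectors: W-1→W-2 = (411, -520, -117.8), W-1→W-3 = (426, 179, 170.4).
Normal n = (W-1→W-2) × (W-1→W-3) = (-67521.8, -120217.2, 295089).
So ∂z/∂easting = −n_x/n_z = 0.22882 and ∂z/∂northing = −n_y/n_z = 0.40739.
Unit vector along 065° is (sin 65°, cos 65°) = (0.9063, 0.4226).
Slope in that direction = a·(0.9063) + b·(0.4226) = 0.37955.
Apparent dip = arctan|0.37955| = 20.8° (true dip is 25.0°, so apparent ≤ true as expected).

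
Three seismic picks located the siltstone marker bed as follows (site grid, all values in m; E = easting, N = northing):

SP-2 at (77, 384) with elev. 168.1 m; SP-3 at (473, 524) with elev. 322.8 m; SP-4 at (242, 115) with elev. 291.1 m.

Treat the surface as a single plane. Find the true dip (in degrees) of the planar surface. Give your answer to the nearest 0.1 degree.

Two edge vectors: SP-2→SP-3 = (396, 140, 154.7), SP-2→SP-4 = (165, -269, 123).
Normal n = (SP-2→SP-3) × (SP-2→SP-4) = (58834.3, -23182.5, -129624).
So ∂z/∂E = −n_x/n_z = 0.45388 and ∂z/∂N = −n_y/n_z = −0.17884.
Gradient magnitude |∇z| = √(a² + b²) = √(0.20601 + 0.03199) = 0.48785.
True dip = arctan(0.48785) = 26.0°, dipping toward WNW (azimuth ≈ 292°).

26.0°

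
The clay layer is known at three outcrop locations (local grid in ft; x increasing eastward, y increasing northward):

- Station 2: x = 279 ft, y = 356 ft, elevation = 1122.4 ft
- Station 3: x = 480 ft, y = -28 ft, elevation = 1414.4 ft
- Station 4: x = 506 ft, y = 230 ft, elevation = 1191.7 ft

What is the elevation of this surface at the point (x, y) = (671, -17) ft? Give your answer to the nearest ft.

Two edge vectors: Station 2→Station 3 = (201, -384, 292), Station 2→Station 4 = (227, -126, 69.3).
Normal n = (Station 2→Station 3) × (Station 2→Station 4) = (10180.8, 52354.7, 61842).
So ∂z/∂x = −n_x/n_z = −0.16463 and ∂z/∂y = −n_y/n_z = −0.84659.
Intercept c from Station 2: 1122.4 + 45.93 + 301.39 = 1469.72.
At (671, -17): z = −110.5 + 14.4 + 1469.72 = 1373.6 ft.

1374 ft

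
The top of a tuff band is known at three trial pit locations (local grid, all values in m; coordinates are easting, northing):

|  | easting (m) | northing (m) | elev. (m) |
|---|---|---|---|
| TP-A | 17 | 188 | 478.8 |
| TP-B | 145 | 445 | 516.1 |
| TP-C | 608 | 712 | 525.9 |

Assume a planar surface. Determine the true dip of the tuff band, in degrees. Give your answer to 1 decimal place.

11.8°

Let the plane be z = a·easting + b·northing + c.
TP-B−TP-A: 128a + 257b = 37.3;  TP-C−TP-A: 591a + 524b = 47.1.
Solving gives a = −0.08773, b = 0.18883.
Gradient magnitude |∇z| = √(a² + b²) = √(0.00770 + 0.03566) = 0.20821.
True dip = arctan(0.20821) = 11.8°, dipping toward SSE (azimuth ≈ 155°).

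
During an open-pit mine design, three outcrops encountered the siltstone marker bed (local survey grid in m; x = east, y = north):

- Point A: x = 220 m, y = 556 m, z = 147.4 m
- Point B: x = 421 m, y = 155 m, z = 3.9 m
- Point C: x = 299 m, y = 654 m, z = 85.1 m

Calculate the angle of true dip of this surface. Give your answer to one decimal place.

37.2°

Two edge vectors: Point A→Point B = (201, -401, -143.5), Point A→Point C = (79, 98, -62.3).
Normal n = (Point A→Point B) × (Point A→Point C) = (39045.3, 1185.8, 51377).
So ∂z/∂x = −n_x/n_z = −0.75998 and ∂z/∂y = −n_y/n_z = −0.02308.
Gradient magnitude |∇z| = √(a² + b²) = √(0.57756 + 0.00053) = 0.76033.
True dip = arctan(0.76033) = 37.2°, dipping toward E (azimuth ≈ 088°).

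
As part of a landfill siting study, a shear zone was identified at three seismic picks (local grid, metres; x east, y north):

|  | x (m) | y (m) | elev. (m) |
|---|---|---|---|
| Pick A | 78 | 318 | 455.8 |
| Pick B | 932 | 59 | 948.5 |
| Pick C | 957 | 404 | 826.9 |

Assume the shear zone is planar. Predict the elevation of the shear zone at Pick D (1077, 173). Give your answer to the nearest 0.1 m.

Two edge vectors: Pick A→Pick B = (854, -259, 492.7), Pick A→Pick C = (879, 86, 371.1).
Normal n = (Pick A→Pick B) × (Pick A→Pick C) = (-138487.1, 116163.9, 301105).
So ∂z/∂x = −n_x/n_z = 0.459930 and ∂z/∂y = −n_y/n_z = −0.385792.
Intercept c from Pick A: 455.8 − 35.87 + 122.68 = 542.61.
At (1077, 173): z = 495.3 − 66.7 + 542.61 = 971.2 m.

971.2 m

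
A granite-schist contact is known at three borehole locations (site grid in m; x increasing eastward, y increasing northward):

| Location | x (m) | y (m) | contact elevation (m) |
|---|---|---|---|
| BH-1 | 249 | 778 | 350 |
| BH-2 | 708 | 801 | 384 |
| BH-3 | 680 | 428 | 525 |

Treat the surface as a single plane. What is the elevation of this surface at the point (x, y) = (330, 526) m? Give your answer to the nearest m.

455 m

Two edge vectors: BH-1→BH-2 = (459, 23, 34), BH-1→BH-3 = (431, -350, 175).
Normal n = (BH-1→BH-2) × (BH-1→BH-3) = (15925, -65671, -170563).
So ∂z/∂x = −n_x/n_z = 0.09337 and ∂z/∂y = −n_y/n_z = −0.38502.
Intercept c from BH-1: 350 − 23.25 + 299.55 = 626.30.
At (330, 526): z = 30.8 − 202.5 + 626.30 = 454.6 m.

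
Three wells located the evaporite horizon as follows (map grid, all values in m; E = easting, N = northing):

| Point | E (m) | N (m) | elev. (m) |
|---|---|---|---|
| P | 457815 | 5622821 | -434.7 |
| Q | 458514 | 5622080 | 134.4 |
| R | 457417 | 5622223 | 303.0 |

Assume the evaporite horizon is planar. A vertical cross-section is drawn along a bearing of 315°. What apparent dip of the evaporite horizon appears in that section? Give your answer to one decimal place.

28.0°

Let the plane be z = a·E + b·N + c.
Q−P: 699a − 741b = 569.1;  R−P: −398a − 598b = 737.7.
Solving gives a = −0.28939, b = −1.04101.
Unit vector along 315° is (sin 315°, cos 315°) = (-0.7071, 0.7071).
Slope in that direction = a·(-0.7071) + b·(0.7071) = −0.53147.
Apparent dip = arctan|0.53147| = 28.0° (true dip is 47.2°, so apparent ≤ true as expected).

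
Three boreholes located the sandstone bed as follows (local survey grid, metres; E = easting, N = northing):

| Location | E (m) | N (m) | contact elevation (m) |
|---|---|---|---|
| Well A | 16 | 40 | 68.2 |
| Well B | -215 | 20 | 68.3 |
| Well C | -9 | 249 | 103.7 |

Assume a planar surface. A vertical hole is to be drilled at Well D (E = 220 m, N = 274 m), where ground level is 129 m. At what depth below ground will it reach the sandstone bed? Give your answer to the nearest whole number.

Two edge vectors: Well A→Well B = (-231, -20, 0.1), Well A→Well C = (-25, 209, 35.5).
Normal n = (Well A→Well B) × (Well A→Well C) = (-730.9, 8198, -48779).
So ∂z/∂E = −n_x/n_z = −0.01498 and ∂z/∂N = −n_y/n_z = 0.16806.
Intercept c from Well A: 68.2 + 0.24 − 6.72 = 61.72.
At (220, 274): z_contact = −3.3 + 46.0 + 61.72 = 104.5 m.
Depth below ground = 129 − 104.5 = 25 m.

25 m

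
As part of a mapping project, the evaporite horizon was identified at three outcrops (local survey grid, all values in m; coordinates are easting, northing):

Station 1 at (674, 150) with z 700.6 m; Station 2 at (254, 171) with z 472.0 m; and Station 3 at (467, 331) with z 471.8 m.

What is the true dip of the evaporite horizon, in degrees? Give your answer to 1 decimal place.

40.4°

Two edge vectors: Station 1→Station 2 = (-420, 21, -228.6), Station 1→Station 3 = (-207, 181, -228.8).
Normal n = (Station 1→Station 2) × (Station 1→Station 3) = (36571.8, -48775.8, -71673).
So ∂z/∂easting = −n_x/n_z = 0.51026 and ∂z/∂northing = −n_y/n_z = −0.68053.
Gradient magnitude |∇z| = √(a² + b²) = √(0.26036 + 0.46312) = 0.85058.
True dip = arctan(0.85058) = 40.4°, dipping toward NW (azimuth ≈ 323°).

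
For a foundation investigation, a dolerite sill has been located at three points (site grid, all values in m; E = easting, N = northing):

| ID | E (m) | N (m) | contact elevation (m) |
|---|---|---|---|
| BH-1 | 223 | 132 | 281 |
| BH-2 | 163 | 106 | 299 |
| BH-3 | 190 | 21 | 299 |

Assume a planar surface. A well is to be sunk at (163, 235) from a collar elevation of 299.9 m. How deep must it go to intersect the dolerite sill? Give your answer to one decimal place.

11.7 m

Two edge vectors: BH-1→BH-2 = (-60, -26, 18), BH-1→BH-3 = (-33, -111, 18).
Normal n = (BH-1→BH-2) × (BH-1→BH-3) = (1530, 486, 5802).
So ∂z/∂E = −n_x/n_z = −0.26370 and ∂z/∂N = −n_y/n_z = −0.08376.
Intercept c from BH-1: 281 + 58.81 + 11.06 = 350.86.
At (163, 235): z_contact = −42.98 − 19.68 + 350.86 = 288.19 m.
Depth below ground = 299.9 − 288.19 = 11.7 m.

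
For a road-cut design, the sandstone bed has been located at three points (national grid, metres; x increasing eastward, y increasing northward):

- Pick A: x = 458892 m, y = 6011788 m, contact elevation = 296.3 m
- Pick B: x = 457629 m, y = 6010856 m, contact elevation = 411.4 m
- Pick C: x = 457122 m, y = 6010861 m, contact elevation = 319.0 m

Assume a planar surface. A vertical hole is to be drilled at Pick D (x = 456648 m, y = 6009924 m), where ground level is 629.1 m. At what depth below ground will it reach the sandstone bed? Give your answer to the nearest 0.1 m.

52.2 m

Let the plane be z = a·x + b·y + c.
Pick B−Pick A: −1263a − 932b = 115.1;  Pick C−Pick A: −1770a − 927b = 22.7.
Solving gives a = 0.178643135, b = −0.365586136.
Then c = 296.3 − a·458892 − b·6011788 = 2116144.74.
At (456648, 6009924): z_contact = 81577.03 − 2197144.90 + 2116144.74 = 576.88 m.
Depth below ground = 629.1 − 576.88 = 52.2 m.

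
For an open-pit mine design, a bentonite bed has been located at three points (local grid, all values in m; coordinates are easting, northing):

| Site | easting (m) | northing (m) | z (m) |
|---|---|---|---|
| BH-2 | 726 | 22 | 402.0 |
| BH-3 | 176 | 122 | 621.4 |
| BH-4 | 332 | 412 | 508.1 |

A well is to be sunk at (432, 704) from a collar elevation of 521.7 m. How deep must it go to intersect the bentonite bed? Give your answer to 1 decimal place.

Two edge vectors: BH-2→BH-3 = (-550, 100, 219.4), BH-2→BH-4 = (-394, 390, 106.1).
Normal n = (BH-2→BH-3) × (BH-2→BH-4) = (-74956, -28088.6, -175100).
So ∂z/∂easting = −n_x/n_z = −0.42808 and ∂z/∂northing = −n_y/n_z = −0.16041.
Intercept c from BH-2: 402 + 310.78 + 3.53 = 716.31.
At (432, 704): z_contact = −184.93 − 112.93 + 716.31 = 418.45 m.
Depth below ground = 521.7 − 418.45 = 103.2 m.

103.2 m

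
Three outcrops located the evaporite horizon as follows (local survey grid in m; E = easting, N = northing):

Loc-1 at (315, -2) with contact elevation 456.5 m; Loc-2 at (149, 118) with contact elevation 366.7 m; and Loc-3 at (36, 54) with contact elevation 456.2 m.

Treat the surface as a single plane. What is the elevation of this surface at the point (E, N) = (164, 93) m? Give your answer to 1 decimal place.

389.5 m

Let the plane be z = a·E + b·N + c.
Loc-2−Loc-1: −166a + 120b = −89.8;  Loc-3−Loc-1: −279a + 56b = −0.3.
Solving gives a = −0.20645, b = −1.03392.
Then c = 456.5 − a·315 − b·-2 = 519.46.
At (164, 93): z = −33.9 − 96.2 + 519.46 = 389.5 m.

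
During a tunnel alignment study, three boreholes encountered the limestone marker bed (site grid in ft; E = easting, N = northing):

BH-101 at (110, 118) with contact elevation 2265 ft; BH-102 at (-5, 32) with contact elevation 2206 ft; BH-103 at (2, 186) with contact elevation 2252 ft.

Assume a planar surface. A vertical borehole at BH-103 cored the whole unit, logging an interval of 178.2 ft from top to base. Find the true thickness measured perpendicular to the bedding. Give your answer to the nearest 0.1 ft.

164.7 ft

Let the plane be z = a·E + b·N + c.
BH-102−BH-101: −115a − 86b = −59;  BH-103−BH-101: −108a + 68b = −13.
Solving gives a = 0.29986, b = 0.28507.
|∇z| = √(a²+b²) = 0.41374, so dip δ = arctan(0.41374) = 22.48°.
True thickness = vertical thickness × cos δ = 178.2 × cos 22.48° = 164.7 ft.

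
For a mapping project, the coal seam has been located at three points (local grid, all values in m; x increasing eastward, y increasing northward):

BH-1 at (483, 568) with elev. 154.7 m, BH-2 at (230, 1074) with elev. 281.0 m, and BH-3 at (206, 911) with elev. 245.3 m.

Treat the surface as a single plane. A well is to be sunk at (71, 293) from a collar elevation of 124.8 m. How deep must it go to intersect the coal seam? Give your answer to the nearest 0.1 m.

12.8 m

Two edge vectors: BH-1→BH-2 = (-253, 506, 126.3), BH-1→BH-3 = (-277, 343, 90.6).
Normal n = (BH-1→BH-2) × (BH-1→BH-3) = (2522.7, -12063.3, 53383).
So ∂z/∂x = −n_x/n_z = −0.047257 and ∂z/∂y = −n_y/n_z = 0.225976.
Intercept c from BH-1: 154.7 + 22.82 − 128.35 = 49.17.
At (71, 293): z_contact = −3.36 + 66.21 + 49.17 = 112.03 m.
Depth below ground = 124.8 − 112.03 = 12.8 m.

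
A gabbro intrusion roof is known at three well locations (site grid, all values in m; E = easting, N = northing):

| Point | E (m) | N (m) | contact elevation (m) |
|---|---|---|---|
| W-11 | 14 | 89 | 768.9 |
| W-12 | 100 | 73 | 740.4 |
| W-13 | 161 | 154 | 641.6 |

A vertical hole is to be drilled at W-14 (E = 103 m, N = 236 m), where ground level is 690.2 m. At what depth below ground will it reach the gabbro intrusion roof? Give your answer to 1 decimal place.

Two edge vectors: W-11→W-12 = (86, -16, -28.5), W-11→W-13 = (147, 65, -127.3).
Normal n = (W-11→W-12) × (W-11→W-13) = (3889.3, 6758.3, 7942).
So ∂z/∂E = −n_x/n_z = −0.48971 and ∂z/∂N = −n_y/n_z = −0.85096.
Intercept c from W-11: 768.9 + 6.86 + 75.74 = 851.49.
At (103, 236): z_contact = −50.44 − 200.83 + 851.49 = 600.22 m.
Depth below ground = 690.2 − 600.22 = 90.0 m.

90.0 m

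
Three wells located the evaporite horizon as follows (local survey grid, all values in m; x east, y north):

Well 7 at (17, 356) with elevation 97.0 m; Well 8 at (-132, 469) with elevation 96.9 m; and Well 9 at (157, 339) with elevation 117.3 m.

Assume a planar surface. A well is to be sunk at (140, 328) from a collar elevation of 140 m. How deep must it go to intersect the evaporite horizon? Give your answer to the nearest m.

Let the plane be z = a·x + b·y + c.
Well 8−Well 7: −149a + 113b = −0.1;  Well 9−Well 7: 140a − 17b = 20.3.
Solving gives a = 0.17251, b = 0.22659.
Then c = 97 − a·17 − b·356 = 13.40.
At (140, 328): z_contact = 24.2 + 74.3 + 13.40 = 111.9 m.
Depth below ground = 140 − 111.9 = 28 m.

28 m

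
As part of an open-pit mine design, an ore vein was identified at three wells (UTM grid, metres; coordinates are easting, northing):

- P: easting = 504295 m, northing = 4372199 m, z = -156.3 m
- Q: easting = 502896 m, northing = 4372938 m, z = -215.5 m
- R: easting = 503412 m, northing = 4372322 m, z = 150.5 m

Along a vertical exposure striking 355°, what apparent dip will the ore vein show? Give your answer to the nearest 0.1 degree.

43.7°

Let the plane be z = a·easting + b·northing + c.
Q−P: −1399a + 739b = −59.2;  R−P: −883a + 123b = 306.8.
Solving gives a = −0.48705, b = −1.00214.
Unit vector along 355° is (sin 355°, cos 355°) = (-0.0872, 0.9962).
Slope in that direction = a·(-0.0872) + b·(0.9962) = −0.95587.
Apparent dip = arctan|0.95587| = 43.7° (true dip is 48.1°, so apparent ≤ true as expected).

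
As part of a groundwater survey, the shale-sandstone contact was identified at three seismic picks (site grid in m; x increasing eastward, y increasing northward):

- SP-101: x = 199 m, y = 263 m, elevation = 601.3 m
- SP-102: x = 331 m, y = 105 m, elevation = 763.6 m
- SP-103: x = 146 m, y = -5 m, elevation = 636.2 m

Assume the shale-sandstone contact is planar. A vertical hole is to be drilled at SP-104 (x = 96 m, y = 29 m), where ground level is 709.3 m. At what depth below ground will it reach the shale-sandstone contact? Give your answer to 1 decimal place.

Let the plane be z = a·x + b·y + c.
SP-102−SP-101: 132a − 158b = 162.3;  SP-103−SP-101: −53a − 268b = 34.9.
Solving gives a = 0.86816, b = −0.30191.
Then c = 601.3 − a·199 − b·263 = 507.94.
At (96, 29): z_contact = 83.34 − 8.76 + 507.94 = 582.53 m.
Depth below ground = 709.3 − 582.53 = 126.8 m.

126.8 m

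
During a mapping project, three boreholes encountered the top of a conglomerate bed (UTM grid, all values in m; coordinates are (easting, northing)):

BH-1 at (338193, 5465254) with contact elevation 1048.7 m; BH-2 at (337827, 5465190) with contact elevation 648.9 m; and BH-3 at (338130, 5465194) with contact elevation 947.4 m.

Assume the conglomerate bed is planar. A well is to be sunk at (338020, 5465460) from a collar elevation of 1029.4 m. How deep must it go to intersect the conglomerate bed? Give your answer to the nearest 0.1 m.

13.0 m

Let the plane be z = a·E + b·N + c.
BH-2−BH-1: −366a − 64b = −399.8;  BH-3−BH-1: −63a − 60b = −101.3.
Solving gives a = 0.976394467, b = 0.663119143.
Then c = 1048.7 − a·338193 − b·5465254 = −3953275.62.
At (338020, 5465460): z_contact = 330040.86 + 3624251.15 − 3953275.62 = 1016.39 m.
Depth below ground = 1029.4 − 1016.39 = 13.0 m.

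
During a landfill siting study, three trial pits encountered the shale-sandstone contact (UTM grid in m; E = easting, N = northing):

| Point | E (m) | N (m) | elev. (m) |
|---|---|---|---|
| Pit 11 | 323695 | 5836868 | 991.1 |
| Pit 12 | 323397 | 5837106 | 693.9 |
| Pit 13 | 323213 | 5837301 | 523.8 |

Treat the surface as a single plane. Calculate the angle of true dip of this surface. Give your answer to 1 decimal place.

Let the plane be z = a·E + b·N + c.
Pit 12−Pit 11: −298a + 238b = −297.2;  Pit 13−Pit 11: −482a + 433b = −467.3.
Solving gives a = 1.22016, b = 0.27902.
Gradient magnitude |∇z| = √(a² + b²) = √(1.48878 + 0.07785) = 1.25165.
True dip = arctan(1.25165) = 51.4°, dipping toward WSW (azimuth ≈ 257°).

51.4°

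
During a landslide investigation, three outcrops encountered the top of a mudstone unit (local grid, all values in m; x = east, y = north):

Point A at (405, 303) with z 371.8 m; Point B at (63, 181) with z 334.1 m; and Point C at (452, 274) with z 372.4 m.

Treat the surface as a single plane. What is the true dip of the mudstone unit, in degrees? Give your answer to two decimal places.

7.11°

Let the plane be z = a·x + b·y + c.
Point B−Point A: −342a − 122b = −37.7;  Point C−Point A: 47a − 29b = 0.6.
Solving gives a = 0.07453, b = 0.10010.
Gradient magnitude |∇z| = √(a² + b²) = √(0.00555 + 0.01002) = 0.12479.
True dip = arctan(0.12479) = 7.11°, dipping toward SW (azimuth ≈ 217°).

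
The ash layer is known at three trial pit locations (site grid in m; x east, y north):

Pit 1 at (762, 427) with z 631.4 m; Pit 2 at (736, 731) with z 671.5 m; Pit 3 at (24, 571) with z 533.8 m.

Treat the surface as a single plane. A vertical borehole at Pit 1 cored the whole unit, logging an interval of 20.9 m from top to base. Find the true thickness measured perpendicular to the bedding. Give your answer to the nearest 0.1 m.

Two edge vectors: Pit 1→Pit 2 = (-26, 304, 40.1), Pit 1→Pit 3 = (-738, 144, -97.6).
Normal n = (Pit 1→Pit 2) × (Pit 1→Pit 3) = (-35444.8, -32131.4, 220608).
So ∂z/∂x = −n_x/n_z = 0.16067 and ∂z/∂y = −n_y/n_z = 0.14565.
|∇z| = √(a²+b²) = 0.21686, so dip δ = arctan(0.21686) = 12.24°.
True thickness = vertical thickness × cos δ = 20.9 × cos 12.24° = 20.4 m.

20.4 m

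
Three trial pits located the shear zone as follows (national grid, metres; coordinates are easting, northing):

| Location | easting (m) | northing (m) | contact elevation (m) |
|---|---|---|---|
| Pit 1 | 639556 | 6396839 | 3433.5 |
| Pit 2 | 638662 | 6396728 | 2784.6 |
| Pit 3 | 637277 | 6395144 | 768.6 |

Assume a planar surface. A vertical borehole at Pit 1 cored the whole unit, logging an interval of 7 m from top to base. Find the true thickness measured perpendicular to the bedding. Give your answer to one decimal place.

5.1 m

Two edge vectors: Pit 1→Pit 2 = (-894, -111, -648.9), Pit 1→Pit 3 = (-2279, -1695, -2664.9).
Normal n = (Pit 1→Pit 2) × (Pit 1→Pit 3) = (-804081.6, -903577.5, 1262361).
So ∂z/∂easting = −n_x/n_z = 0.63697 and ∂z/∂northing = −n_y/n_z = 0.71578.
|∇z| = √(a²+b²) = 0.95816, so dip δ = arctan(0.95816) = 43.78°.
True thickness = vertical thickness × cos δ = 7 × cos 43.78° = 5.1 m.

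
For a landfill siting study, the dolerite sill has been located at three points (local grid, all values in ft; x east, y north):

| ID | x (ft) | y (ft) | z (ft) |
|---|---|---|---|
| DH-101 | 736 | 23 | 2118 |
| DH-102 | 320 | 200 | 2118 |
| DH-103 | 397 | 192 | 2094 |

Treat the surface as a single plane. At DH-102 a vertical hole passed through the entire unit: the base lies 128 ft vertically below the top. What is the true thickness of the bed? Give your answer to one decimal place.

88.1 ft

Two edge vectors: DH-101→DH-102 = (-416, 177, 0), DH-101→DH-103 = (-339, 169, -24).
Normal n = (DH-101→DH-102) × (DH-101→DH-103) = (-4248, -9984, -10301).
So ∂z/∂x = −n_x/n_z = −0.41239 and ∂z/∂y = −n_y/n_z = −0.96923.
|∇z| = √(a²+b²) = 1.05331, so dip δ = arctan(1.05331) = 46.49°.
True thickness = vertical thickness × cos δ = 128 × cos 46.49° = 88.1 ft.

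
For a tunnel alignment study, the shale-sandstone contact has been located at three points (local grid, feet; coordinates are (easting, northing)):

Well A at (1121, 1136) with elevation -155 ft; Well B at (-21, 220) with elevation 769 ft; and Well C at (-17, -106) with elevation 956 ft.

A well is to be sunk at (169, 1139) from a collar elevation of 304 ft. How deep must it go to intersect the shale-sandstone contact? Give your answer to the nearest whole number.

132 ft

Two edge vectors: Well A→Well B = (-1142, -916, 924), Well A→Well C = (-1138, -1242, 1111).
Normal n = (Well A→Well B) × (Well A→Well C) = (129932, 217250, 375956).
So ∂z/∂E = −n_x/n_z = −0.34560 and ∂z/∂N = −n_y/n_z = −0.57786.
Intercept c from Well A: -155 + 387.42 + 656.45 = 888.87.
At (169, 1139): z_contact = −58.4 − 658.2 + 888.87 = 172.3 ft.
Depth below ground = 304 − 172.3 = 132 ft.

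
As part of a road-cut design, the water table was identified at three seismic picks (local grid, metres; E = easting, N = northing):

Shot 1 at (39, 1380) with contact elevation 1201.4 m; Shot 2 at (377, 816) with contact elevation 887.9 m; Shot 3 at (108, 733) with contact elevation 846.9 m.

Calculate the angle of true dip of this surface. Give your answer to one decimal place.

28.7°

Two edge vectors: Shot 1→Shot 2 = (338, -564, -313.5), Shot 1→Shot 3 = (69, -647, -354.5).
Normal n = (Shot 1→Shot 2) × (Shot 1→Shot 3) = (-2896.5, 98189.5, -179770).
So ∂z/∂E = −n_x/n_z = −0.01611 and ∂z/∂N = −n_y/n_z = 0.54620.
Gradient magnitude |∇z| = √(a² + b²) = √(0.00026 + 0.29833) = 0.54643.
True dip = arctan(0.54643) = 28.7°, dipping toward S (azimuth ≈ 178°).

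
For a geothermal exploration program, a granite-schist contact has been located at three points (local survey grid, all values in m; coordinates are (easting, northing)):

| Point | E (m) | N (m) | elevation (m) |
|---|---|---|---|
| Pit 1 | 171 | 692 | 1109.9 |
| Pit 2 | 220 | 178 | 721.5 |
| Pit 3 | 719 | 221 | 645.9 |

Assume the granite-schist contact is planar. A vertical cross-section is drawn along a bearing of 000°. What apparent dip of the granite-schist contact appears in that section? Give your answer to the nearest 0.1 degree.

Let the plane be z = a·E + b·N + c.
Pit 2−Pit 1: 49a − 514b = −388.4;  Pit 3−Pit 1: 548a − 471b = −464.
Solving gives a = −0.21485, b = 0.73516.
Unit vector along 000° is (sin 0°, cos 0°) = (0.0000, 1.0000).
Slope in that direction = a·(0.0000) + b·(1.0000) = 0.73516.
Apparent dip = arctan|0.73516| = 36.3° (true dip is 37.4°, so apparent ≤ true as expected).

36.3°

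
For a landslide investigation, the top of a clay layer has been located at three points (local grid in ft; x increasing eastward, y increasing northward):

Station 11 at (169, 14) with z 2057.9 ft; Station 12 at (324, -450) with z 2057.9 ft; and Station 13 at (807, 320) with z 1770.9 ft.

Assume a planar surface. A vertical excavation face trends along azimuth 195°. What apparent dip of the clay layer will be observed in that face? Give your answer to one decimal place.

12.7°

Two edge vectors: Station 11→Station 12 = (155, -464, 0), Station 11→Station 13 = (638, 306, -287).
Normal n = (Station 11→Station 12) × (Station 11→Station 13) = (133168, 44485, 343462).
So ∂z/∂x = −n_x/n_z = −0.38772 and ∂z/∂y = −n_y/n_z = −0.12952.
Unit vector along 195° is (sin 195°, cos 195°) = (-0.2588, -0.9659).
Slope in that direction = a·(-0.2588) + b·(-0.9659) = 0.22546.
Apparent dip = arctan|0.22546| = 12.7° (true dip is 22.2°, so apparent ≤ true as expected).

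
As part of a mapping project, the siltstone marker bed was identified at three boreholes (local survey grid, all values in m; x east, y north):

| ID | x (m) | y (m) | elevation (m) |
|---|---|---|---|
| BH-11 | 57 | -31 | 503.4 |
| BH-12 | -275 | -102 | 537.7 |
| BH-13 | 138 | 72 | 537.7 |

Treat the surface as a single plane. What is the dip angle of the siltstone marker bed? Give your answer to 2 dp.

28.39°

Let the plane be z = a·x + b·y + c.
BH-12−BH-11: −332a − 71b = 34.3;  BH-13−BH-11: 81a + 103b = 34.3.
Solving gives a = −0.20982, b = 0.49801.
Gradient magnitude |∇z| = √(a² + b²) = √(0.04402 + 0.24801) = 0.54040.
True dip = arctan(0.54040) = 28.39°, dipping toward SSE (azimuth ≈ 157°).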